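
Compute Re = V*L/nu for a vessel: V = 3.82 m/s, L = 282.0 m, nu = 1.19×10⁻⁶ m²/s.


Formula: Re = V * L / nu
Step 1 — V * L = 3.82 * 282.0 = 1077.24 m^2/s
Step 2 — Re = 1077.24 / 1.19e-6 = 9.05e+08

9.05e+08


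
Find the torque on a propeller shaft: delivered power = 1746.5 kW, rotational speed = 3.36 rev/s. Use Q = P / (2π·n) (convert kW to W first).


Formula: Q = P_W / (2 * pi * n)
Step 1 — P_W = 1746.5 kW * 1000 = 1746500.0 W
Step 2 — 2 * pi * n = 2 * pi * 3.36 = 21.111503
Step 3 — Q = 1746500.0 / 21.111503 ≈ 82727 N·m (5 s.f.)

82727 N·m


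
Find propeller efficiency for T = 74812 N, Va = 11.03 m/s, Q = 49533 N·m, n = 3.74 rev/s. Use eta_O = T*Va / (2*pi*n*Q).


Formula: eta = T * Va / (2 * pi * n * Q)
Step 1 — numerator = T * Va = 74812 * 11.03 = 825176.36
Step 2 — 2 * pi * n = 2 * pi * 3.74 = 23.499113
Step 3 — denominator = 23.499113 * 49533 = 1163981.56
Step 4 — eta = 825176.36 / 1163981.56 ≈ 0.70893 (5 s.f.)

0.70893


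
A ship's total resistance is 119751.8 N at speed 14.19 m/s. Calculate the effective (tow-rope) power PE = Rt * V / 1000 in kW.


Formula: PE = Rt * V / 1000 (kW)
Step 1 — PE (W) = 119751.8 * 14.19 = 1699278.042 W
Step 2 — PE (kW) = 1699278.042 / 1000 ≈ 1699.3 kW (5 s.f.)

1699.3 kW


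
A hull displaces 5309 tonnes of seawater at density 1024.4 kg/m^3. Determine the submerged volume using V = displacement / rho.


Formula: V = mass / rho
Step 1 — convert tonnes to kg: 5309 t * 1000 = 5309000 kg
Step 2 — V = 5309000 / 1024.4 ≈ 5182.5 m^3 (5 s.f.)

5182.5 m^3


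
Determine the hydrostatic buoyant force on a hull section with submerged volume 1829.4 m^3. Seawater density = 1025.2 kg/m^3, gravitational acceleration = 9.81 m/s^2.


Formula: Fb = rho * g * V
Substituting: Fb = 1025.2 * 9.81 * 1829.4
Intermediate: 1025.2 * 9.81 = 10057.212
Result: Fb = 10057.212 * 1829.4 ≈ 18399000 N (5 s.f.)

18399000 N


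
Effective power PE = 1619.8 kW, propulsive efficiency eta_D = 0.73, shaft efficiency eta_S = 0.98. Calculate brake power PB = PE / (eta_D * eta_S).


Formula: PB = PE / (eta_D * eta_S)
Step 1 — combined efficiency = eta_D * eta_S = 0.73 * 0.98 = 0.7154
Step 2 — PB = 1619.8 / 0.7154 ≈ 2264.2 kW (5 s.f.)

2264.2 kW


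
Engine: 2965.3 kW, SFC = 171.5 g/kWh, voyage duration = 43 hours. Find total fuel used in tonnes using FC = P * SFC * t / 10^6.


Formula: FC (tonnes) = P * SFC * t / 1,000,000
Step 1 — P * SFC * t = 2965.3 * 171.5 * 43 = 21867604.85 g
Step 2 — FC (tonnes) = 21867604.85 / 1,000,000 ≈ 21.868 tonnes (5 s.f.)

21.868 tonnes


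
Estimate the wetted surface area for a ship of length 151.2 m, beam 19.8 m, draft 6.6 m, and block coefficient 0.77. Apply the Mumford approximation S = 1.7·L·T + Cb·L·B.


Formula: S = 1.7*L*T + V/T with V = Cb*L*B*T, i.e. S = L * (1.7*T + Cb*B)
Step 1 — 1.7*T = 1.7 * 6.6 = 11.22 m
Step 2 — Cb*B = 0.77 * 19.8 = 15.246 m
Step 3 — 1.7*T + Cb*B = 11.22 + 15.246 = 26.466 m
Step 4 — S = 151.2 * 26.466 ≈ 4001.7 m^2 (5 s.f.)

4001.7 m^2


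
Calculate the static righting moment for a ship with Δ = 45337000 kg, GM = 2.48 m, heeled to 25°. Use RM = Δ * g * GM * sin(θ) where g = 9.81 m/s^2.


Formula: GZ = GM * sin(theta); RM = disp * g * GZ
Step 1 — GZ = 2.48 * sin(25°) = 2.48 * 0.422618 = 1.048093 m
Step 2 — RM = 45337000 * 9.81 * 1.048093 ≈ 466150000 N·m (5 s.f.)

466150000 N·m


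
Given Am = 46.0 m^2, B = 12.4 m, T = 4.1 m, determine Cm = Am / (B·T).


Formula: Cm = Am / (B * T)
Step 1 — B * T = 12.4 * 4.1 = 50.84 m^2
Step 2 — Cm = 46.0 / 50.84 ≈ 0.90480 (5 s.f.)

0.90480


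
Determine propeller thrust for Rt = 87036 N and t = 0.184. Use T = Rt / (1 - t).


Formula: T = Rt / (1 - t)
Step 1 — (1 - t) = 1 - 0.184 = 0.816
Step 2 — T = 87036 / 0.816 ≈ 106660 N (5 s.f.)

106660 N


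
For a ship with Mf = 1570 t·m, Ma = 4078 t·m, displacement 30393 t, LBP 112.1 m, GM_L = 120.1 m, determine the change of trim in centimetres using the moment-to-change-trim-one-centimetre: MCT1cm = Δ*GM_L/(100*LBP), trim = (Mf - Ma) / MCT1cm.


Formula: net trimming moment = Mf - Ma; MCT1cm = Δ*GM_L/(100*LBP); trim = net moment / MCT1cm
Step 1 — net trimming moment = 1570 - 4078 = -2508 t·m
Step 2 — MCT1cm = 30393 * 120.1 / (100 * 112.1) = 325.6199 t·m/cm
Step 3 — trim = -2508 / 325.6199 ≈ -7.7022 cm (5 s.f.)

-7.7022 cm


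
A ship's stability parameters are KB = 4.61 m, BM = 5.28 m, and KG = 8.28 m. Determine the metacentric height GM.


Formula: GM = KB + BM - KG
Step 1 — KM = KB + BM = 4.61 + 5.28 = 9.89 m
Step 2 — GM = KM - KG = 9.89 - 8.28 = 1.61 m

1.61 m


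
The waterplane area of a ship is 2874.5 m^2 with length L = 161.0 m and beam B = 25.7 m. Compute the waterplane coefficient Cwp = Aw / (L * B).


Formula: Cwp = Aw / (L * B)
Step 1 — L * B = 161.0 * 25.7 = 4137.7 m^2
Step 2 — Cwp = 2874.5 / 4137.7 ≈ 0.69471 (5 s.f.)

0.69471


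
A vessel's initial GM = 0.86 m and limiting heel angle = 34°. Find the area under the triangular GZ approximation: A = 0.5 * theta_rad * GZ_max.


Formula: GZ_max = GM * sin(theta); Area = 0.5 * theta_rad * GZ_max
Step 1 — GZ_max = 0.86 * sin(34°) = 0.86 * 0.559193 = 0.480906 m
Step 2 — theta_rad = 34 * pi/180 = 0.593412 rad
Step 3 — Area = 0.5 * 0.593412 * 0.480906 ≈ 0.14269 m·rad (5 s.f.)

0.14269 m·rad


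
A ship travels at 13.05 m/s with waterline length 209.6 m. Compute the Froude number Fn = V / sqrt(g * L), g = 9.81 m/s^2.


Formula: Fn = V / sqrt(g * L)
Step 1 — g * L = 9.81 * 209.6 = 2056.176
Step 2 — sqrt(g * L) = sqrt(2056.176) = 45.345077
Step 3 — Fn = 13.05 / 45.345077 ≈ 0.28779 (5 s.f.)

0.28779


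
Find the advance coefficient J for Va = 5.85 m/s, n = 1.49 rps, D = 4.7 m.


Formula: J = Va / (n * D)
Step 1 — n * D = 1.49 * 4.7 = 7.003
Step 2 — J = 5.85 / 7.003 ≈ 0.83536 (5 s.f.)

0.83536


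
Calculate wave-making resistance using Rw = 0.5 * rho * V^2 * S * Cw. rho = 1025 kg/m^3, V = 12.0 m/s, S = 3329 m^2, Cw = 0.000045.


Formula: Rw = 0.5 * rho * V^2 * S * Cw
Step 1 — V^2 = 12.0^2 = 144.0
Step 2 — 0.5 * rho * V^2 = 0.5 * 1025 * 144.0 = 73800.0
Step 3 — Rw = 73800.0 * 3329 * 0.000045 ≈ 11056 N (5 s.f.)

11056 N


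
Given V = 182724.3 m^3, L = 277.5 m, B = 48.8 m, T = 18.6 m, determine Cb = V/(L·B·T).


Formula: Cb = V / (L * B * T)
Step 1 — L * B * T = 277.5 * 48.8 * 18.6 = 251881.2 m^3
Step 2 — Cb = 182724.3 / 251881.2 ≈ 0.72544 (5 s.f.)

0.72544


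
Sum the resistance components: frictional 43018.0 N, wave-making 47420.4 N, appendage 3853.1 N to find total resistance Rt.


Formula: Rt = Rf + Rw + Ra
Substituting: Rt = 43018.0 + 47420.4 + 3853.1
Result: Rt = 94291.5 N

94291.5 N


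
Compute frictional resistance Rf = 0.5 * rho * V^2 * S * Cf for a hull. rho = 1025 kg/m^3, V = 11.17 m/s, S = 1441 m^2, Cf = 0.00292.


Formula: Rf = 0.5 * rho * V^2 * S * Cf
Step 1 — V^2 = 11.17^2 = 124.7689
Step 2 — 0.5 * rho * V^2 = 0.5 * 1025 * 124.7689 = 63944.06125
Step 3 — Rf = 63944.06125 * 1441 * 0.00292 ≈ 269060 N (5 s.f.)

269060 N


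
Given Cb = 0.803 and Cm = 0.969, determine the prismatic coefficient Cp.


Formula: Cp = Cb / Cm
Substituting: Cp = 0.803 / 0.969
Result: Cp ≈ 0.82869 (5 s.f.)

0.82869


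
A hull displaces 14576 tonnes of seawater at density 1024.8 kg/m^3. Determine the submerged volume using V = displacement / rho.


Formula: V = mass / rho
Step 1 — convert tonnes to kg: 14576 t * 1000 = 14576000 kg
Step 2 — V = 14576000 / 1024.8 ≈ 14223 m^3 (5 s.f.)

14223 m^3


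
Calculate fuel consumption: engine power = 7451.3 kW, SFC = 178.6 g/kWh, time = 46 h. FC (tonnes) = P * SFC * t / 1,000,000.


Formula: FC (tonnes) = P * SFC * t / 1,000,000
Step 1 — P * SFC * t = 7451.3 * 178.6 * 46 = 61216900.28 g
Step 2 — FC (tonnes) = 61216900.28 / 1,000,000 ≈ 61.217 tonnes (5 s.f.)

61.217 tonnes


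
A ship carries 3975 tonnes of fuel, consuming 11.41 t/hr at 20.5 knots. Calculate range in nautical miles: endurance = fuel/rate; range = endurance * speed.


Formula: endurance = fuel / rate; range = endurance * speed
Step 1 — endurance = 3975 / 11.41 = 348.3786 hours
Step 2 — range = 348.3786 * 20.5 ≈ 7141.8 nautical miles (5 s.f.)

7141.8 NM


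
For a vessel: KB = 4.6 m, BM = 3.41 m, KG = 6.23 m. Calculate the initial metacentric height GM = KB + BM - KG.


Formula: GM = KB + BM - KG
Step 1 — KM = KB + BM = 4.6 + 3.41 = 8.01 m
Step 2 — GM = KM - KG = 8.01 - 6.23 = 1.78 m

1.78 m


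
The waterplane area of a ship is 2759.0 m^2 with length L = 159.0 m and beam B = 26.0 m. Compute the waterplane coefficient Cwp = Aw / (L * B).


Formula: Cwp = Aw / (L * B)
Step 1 — L * B = 159.0 * 26.0 = 4134.0 m^2
Step 2 — Cwp = 2759.0 / 4134.0 ≈ 0.66739 (5 s.f.)

0.66739


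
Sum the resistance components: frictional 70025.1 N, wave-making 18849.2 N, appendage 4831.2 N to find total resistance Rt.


Formula: Rt = Rf + Rw + Ra
Substituting: Rt = 70025.1 + 18849.2 + 4831.2
Result: Rt = 93705.5 N

93705.5 N


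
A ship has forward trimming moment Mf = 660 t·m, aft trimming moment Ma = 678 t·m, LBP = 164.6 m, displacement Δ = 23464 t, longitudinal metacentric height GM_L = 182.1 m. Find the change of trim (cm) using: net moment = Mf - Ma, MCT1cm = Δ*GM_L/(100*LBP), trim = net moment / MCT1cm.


Formula: net trimming moment = Mf - Ma; MCT1cm = Δ*GM_L/(100*LBP); trim = net moment / MCT1cm
Step 1 — net trimming moment = 660 - 678 = -18 t·m
Step 2 — MCT1cm = 23464 * 182.1 / (100 * 164.6) = 259.5865 t·m/cm
Step 3 — trim = -18 / 259.5865 ≈ -0.069341 cm (5 s.f.)

-0.069341 cm


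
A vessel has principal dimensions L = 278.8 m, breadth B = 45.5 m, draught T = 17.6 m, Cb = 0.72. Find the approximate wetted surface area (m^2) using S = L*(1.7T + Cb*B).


Formula: S = 1.7*L*T + V/T with V = Cb*L*B*T, i.e. S = L * (1.7*T + Cb*B)
Step 1 — 1.7*T = 1.7 * 17.6 = 29.92 m
Step 2 — Cb*B = 0.72 * 45.5 = 32.76 m
Step 3 — 1.7*T + Cb*B = 29.92 + 32.76 = 62.68 m
Step 4 — S = 278.8 * 62.68 ≈ 17475 m^2 (5 s.f.)

17475 m^2


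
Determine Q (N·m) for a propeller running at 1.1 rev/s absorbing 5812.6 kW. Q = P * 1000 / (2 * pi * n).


Formula: Q = P_W / (2 * pi * n)
Step 1 — P_W = 5812.6 kW * 1000 = 5812600.0 W
Step 2 — 2 * pi * n = 2 * pi * 1.1 = 6.911504
Step 3 — Q = 5812600.0 / 6.911504 ≈ 841000 N·m (5 s.f.)

841000 N·m


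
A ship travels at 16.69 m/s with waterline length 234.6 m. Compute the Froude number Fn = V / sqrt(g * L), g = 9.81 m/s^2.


Formula: Fn = V / sqrt(g * L)
Step 1 — g * L = 9.81 * 234.6 = 2301.426
Step 2 — sqrt(g * L) = sqrt(2301.426) = 47.97318
Step 3 — Fn = 16.69 / 47.97318 ≈ 0.34790 (5 s.f.)

0.34790


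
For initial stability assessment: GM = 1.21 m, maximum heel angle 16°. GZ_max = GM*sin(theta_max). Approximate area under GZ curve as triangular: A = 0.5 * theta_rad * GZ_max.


Formula: GZ_max = GM * sin(theta); Area = 0.5 * theta_rad * GZ_max
Step 1 — GZ_max = 1.21 * sin(16°) = 1.21 * 0.275637 = 0.333521 m
Step 2 — theta_rad = 16 * pi/180 = 0.279253 rad
Step 3 — Area = 0.5 * 0.279253 * 0.333521 ≈ 0.046568 m·rad (5 s.f.)

0.046568 m·rad


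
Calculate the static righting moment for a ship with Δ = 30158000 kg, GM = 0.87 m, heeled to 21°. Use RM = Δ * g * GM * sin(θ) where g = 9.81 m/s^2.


Formula: GZ = GM * sin(theta); RM = disp * g * GZ
Step 1 — GZ = 0.87 * sin(21°) = 0.87 * 0.358368 = 0.31178 m
Step 2 — RM = 30158000 * 9.81 * 0.31178 ≈ 92240000 N·m (5 s.f.)

92240000 N·m


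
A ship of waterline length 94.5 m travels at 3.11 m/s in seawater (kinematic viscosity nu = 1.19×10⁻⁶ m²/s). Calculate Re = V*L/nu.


Formula: Re = V * L / nu
Step 1 — V * L = 3.11 * 94.5 = 293.895 m^2/s
Step 2 — Re = 293.895 / 1.19e-6 = 2.47e+08

2.47e+08


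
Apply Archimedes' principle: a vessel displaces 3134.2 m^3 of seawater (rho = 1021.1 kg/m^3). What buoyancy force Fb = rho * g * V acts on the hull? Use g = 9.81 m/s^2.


Formula: Fb = rho * g * V
Substituting: Fb = 1021.1 * 9.81 * 3134.2
Intermediate: 1021.1 * 9.81 = 10016.991
Result: Fb = 10016.991 * 3134.2 ≈ 31395000 N (5 s.f.)

31395000 N


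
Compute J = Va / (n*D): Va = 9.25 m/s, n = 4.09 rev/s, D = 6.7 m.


Formula: J = Va / (n * D)
Step 1 — n * D = 4.09 * 6.7 = 27.403
Step 2 — J = 9.25 / 27.403 ≈ 0.33755 (5 s.f.)

0.33755


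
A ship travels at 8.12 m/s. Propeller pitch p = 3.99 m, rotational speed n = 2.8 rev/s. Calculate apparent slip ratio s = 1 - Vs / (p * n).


Formula: s = 1 - Vs / (p * n)
Step 1 — p * n = 3.99 * 2.8 = 11.172
Step 2 — Vs / (p*n) = 8.12 / 11.172 = 0.726817 (6 d.p.)
Step 3 — s = 1 - 0.726817 = 0.273183

0.273183


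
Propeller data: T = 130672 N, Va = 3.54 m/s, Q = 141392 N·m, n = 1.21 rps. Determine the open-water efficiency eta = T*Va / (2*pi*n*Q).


Formula: eta = T * Va / (2 * pi * n * Q)
Step 1 — numerator = T * Va = 130672 * 3.54 = 462578.88
Step 2 — 2 * pi * n = 2 * pi * 1.21 = 7.602654
Step 3 — denominator = 7.602654 * 141392 = 1074954.45
Step 4 — eta = 462578.88 / 1074954.45 ≈ 0.43032 (5 s.f.)

0.43032


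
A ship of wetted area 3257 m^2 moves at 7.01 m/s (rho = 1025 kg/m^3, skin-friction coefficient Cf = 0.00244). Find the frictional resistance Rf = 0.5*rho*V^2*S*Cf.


Formula: Rf = 0.5 * rho * V^2 * S * Cf
Step 1 — V^2 = 7.01^2 = 49.1401
Step 2 — 0.5 * rho * V^2 = 0.5 * 1025 * 49.1401 = 25184.30125
Step 3 — Rf = 25184.30125 * 3257 * 0.00244 ≈ 200140 N (5 s.f.)

200140 N


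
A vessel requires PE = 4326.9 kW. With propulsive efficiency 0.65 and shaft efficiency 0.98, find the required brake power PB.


Formula: PB = PE / (eta_D * eta_S)
Step 1 — combined efficiency = eta_D * eta_S = 0.65 * 0.98 = 0.637
Step 2 — PB = 4326.9 / 0.637 ≈ 6792.6 kW (5 s.f.)

6792.6 kW


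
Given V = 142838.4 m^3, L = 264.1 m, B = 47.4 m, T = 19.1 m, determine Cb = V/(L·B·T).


Formula: Cb = V / (L * B * T)
Step 1 — L * B * T = 264.1 * 47.4 * 19.1 = 239100.294 m^3
Step 2 — Cb = 142838.4 / 239100.294 ≈ 0.59740 (5 s.f.)

0.59740


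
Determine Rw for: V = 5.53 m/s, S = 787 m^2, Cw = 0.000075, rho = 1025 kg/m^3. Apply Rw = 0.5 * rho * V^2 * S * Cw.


Formula: Rw = 0.5 * rho * V^2 * S * Cw
Step 1 — V^2 = 5.53^2 = 30.5809
Step 2 — 0.5 * rho * V^2 = 0.5 * 1025 * 30.5809 = 15672.71125
Step 3 — Rw = 15672.71125 * 787 * 0.000075 ≈ 925.08 N (5 s.f.)

925.08 N


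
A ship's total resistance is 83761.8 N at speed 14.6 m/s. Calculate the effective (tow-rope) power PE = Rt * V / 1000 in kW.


Formula: PE = Rt * V / 1000 (kW)
Step 1 — PE (W) = 83761.8 * 14.6 = 1222922.28 W
Step 2 — PE (kW) = 1222922.28 / 1000 ≈ 1222.9 kW (5 s.f.)

1222.9 kW


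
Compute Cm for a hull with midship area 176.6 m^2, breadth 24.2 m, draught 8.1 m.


Formula: Cm = Am / (B * T)
Step 1 — B * T = 24.2 * 8.1 = 196.02 m^2
Step 2 — Cm = 176.6 / 196.02 ≈ 0.90093 (5 s.f.)

0.90093


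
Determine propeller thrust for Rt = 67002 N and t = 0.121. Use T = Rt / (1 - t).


Formula: T = Rt / (1 - t)
Step 1 — (1 - t) = 1 - 0.121 = 0.879
Step 2 — T = 67002 / 0.879 ≈ 76225 N (5 s.f.)

76225 N


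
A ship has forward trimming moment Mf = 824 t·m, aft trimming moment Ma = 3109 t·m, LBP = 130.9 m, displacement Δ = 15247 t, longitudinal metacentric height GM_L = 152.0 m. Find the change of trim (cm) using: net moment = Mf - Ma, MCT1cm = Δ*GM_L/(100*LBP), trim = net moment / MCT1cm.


Formula: net trimming moment = Mf - Ma; MCT1cm = Δ*GM_L/(100*LBP); trim = net moment / MCT1cm
Step 1 — net trimming moment = 824 - 3109 = -2285 t·m
Step 2 — MCT1cm = 15247 * 152.0 / (100 * 130.9) = 177.0469 t·m/cm
Step 3 — trim = -2285 / 177.0469 ≈ -12.906 cm (5 s.f.)

-12.906 cm


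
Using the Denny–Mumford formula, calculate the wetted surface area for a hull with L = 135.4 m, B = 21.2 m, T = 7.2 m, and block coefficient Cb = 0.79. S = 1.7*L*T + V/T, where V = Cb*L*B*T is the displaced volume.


Formula: S = 1.7*L*T + V/T with V = Cb*L*B*T, i.e. S = L * (1.7*T + Cb*B)
Step 1 — 1.7*T = 1.7 * 7.2 = 12.24 m
Step 2 — Cb*B = 0.79 * 21.2 = 16.748 m
Step 3 — 1.7*T + Cb*B = 12.24 + 16.748 = 28.988 m
Step 4 — S = 135.4 * 28.988 ≈ 3925.0 m^2 (5 s.f.)

3925.0 m^2


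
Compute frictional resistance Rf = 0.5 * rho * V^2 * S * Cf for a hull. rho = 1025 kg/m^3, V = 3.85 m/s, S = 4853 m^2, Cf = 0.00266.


Formula: Rf = 0.5 * rho * V^2 * S * Cf
Step 1 — V^2 = 3.85^2 = 14.8225
Step 2 — 0.5 * rho * V^2 = 0.5 * 1025 * 14.8225 = 7596.53125
Step 3 — Rf = 7596.53125 * 4853 * 0.00266 ≈ 98063 N (5 s.f.)

98063 N


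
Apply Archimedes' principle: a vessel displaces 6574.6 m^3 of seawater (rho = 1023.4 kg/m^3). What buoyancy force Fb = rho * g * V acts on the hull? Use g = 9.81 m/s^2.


Formula: Fb = rho * g * V
Substituting: Fb = 1023.4 * 9.81 * 6574.6
Intermediate: 1023.4 * 9.81 = 10039.554
Result: Fb = 10039.554 * 6574.6 ≈ 66006000 N (5 s.f.)

66006000 N


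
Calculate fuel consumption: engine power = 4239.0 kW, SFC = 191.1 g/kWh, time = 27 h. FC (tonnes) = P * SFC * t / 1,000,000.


Formula: FC (tonnes) = P * SFC * t / 1,000,000
Step 1 — P * SFC * t = 4239.0 * 191.1 * 27 = 21871968.3 g
Step 2 — FC (tonnes) = 21871968.3 / 1,000,000 ≈ 21.872 tonnes (5 s.f.)

21.872 tonnes


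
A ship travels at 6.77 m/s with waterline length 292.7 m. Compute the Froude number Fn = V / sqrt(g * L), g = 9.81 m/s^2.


Formula: Fn = V / sqrt(g * L)
Step 1 — g * L = 9.81 * 292.7 = 2871.387
Step 2 — sqrt(g * L) = sqrt(2871.387) = 53.585324
Step 3 — Fn = 6.77 / 53.585324 ≈ 0.12634 (5 s.f.)

0.12634


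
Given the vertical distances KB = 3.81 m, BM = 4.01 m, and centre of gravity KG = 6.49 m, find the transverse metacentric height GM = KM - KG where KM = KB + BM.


Formula: GM = KB + BM - KG
Step 1 — KM = KB + BM = 3.81 + 4.01 = 7.82 m
Step 2 — GM = KM - KG = 7.82 - 6.49 = 1.33 m

1.33 m


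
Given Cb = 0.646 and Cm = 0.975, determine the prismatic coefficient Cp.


Formula: Cp = Cb / Cm
Substituting: Cp = 0.646 / 0.975
Result: Cp ≈ 0.66256 (5 s.f.)

0.66256


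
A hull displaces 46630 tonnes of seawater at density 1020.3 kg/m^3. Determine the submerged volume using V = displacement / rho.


Formula: V = mass / rho
Step 1 — convert tonnes to kg: 46630 t * 1000 = 46630000 kg
Step 2 — V = 46630000 / 1020.3 ≈ 45702 m^3 (5 s.f.)

45702 m^3


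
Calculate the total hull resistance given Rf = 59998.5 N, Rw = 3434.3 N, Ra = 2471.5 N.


Formula: Rt = Rf + Rw + Ra
Substituting: Rt = 59998.5 + 3434.3 + 2471.5
Result: Rt = 65904.3 N

65904.3 N


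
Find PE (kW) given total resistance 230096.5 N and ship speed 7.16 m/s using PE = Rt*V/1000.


Formula: PE = Rt * V / 1000 (kW)
Step 1 — PE (W) = 230096.5 * 7.16 = 1647490.94 W
Step 2 — PE (kW) = 1647490.94 / 1000 ≈ 1647.5 kW (5 s.f.)

1647.5 kW


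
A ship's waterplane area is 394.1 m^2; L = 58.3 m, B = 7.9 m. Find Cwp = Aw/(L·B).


Formula: Cwp = Aw / (L * B)
Step 1 — L * B = 58.3 * 7.9 = 460.57 m^2
Step 2 — Cwp = 394.1 / 460.57 ≈ 0.85568 (5 s.f.)

0.85568


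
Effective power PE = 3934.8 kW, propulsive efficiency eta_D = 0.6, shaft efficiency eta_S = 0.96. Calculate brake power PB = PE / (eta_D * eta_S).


Formula: PB = PE / (eta_D * eta_S)
Step 1 — combined efficiency = eta_D * eta_S = 0.6 * 0.96 = 0.576
Step 2 — PB = 3934.8 / 0.576 ≈ 6831.3 kW (5 s.f.)

6831.3 kW


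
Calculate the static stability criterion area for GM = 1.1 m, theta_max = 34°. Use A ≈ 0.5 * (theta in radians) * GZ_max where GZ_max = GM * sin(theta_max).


Formula: GZ_max = GM * sin(theta); Area = 0.5 * theta_rad * GZ_max
Step 1 — GZ_max = 1.1 * sin(34°) = 1.1 * 0.559193 = 0.615112 m
Step 2 — theta_rad = 34 * pi/180 = 0.593412 rad
Step 3 — Area = 0.5 * 0.593412 * 0.615112 ≈ 0.18251 m·rad (5 s.f.)

0.18251 m·rad


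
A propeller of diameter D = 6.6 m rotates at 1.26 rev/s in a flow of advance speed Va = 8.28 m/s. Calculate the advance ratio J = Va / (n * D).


Formula: J = Va / (n * D)
Step 1 — n * D = 1.26 * 6.6 = 8.316
Step 2 — J = 8.28 / 8.316 ≈ 0.99567 (5 s.f.)

0.99567


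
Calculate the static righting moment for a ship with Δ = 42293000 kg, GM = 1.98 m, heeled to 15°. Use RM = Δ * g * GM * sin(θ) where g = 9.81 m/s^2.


Formula: GZ = GM * sin(theta); RM = disp * g * GZ
Step 1 — GZ = 1.98 * sin(15°) = 1.98 * 0.258819 = 0.512462 m
Step 2 — RM = 42293000 * 9.81 * 0.512462 ≈ 212620000 N·m (5 s.f.)

212620000 N·m


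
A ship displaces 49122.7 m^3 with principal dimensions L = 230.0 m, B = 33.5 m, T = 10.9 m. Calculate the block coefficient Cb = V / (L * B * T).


Formula: Cb = V / (L * B * T)
Step 1 — L * B * T = 230.0 * 33.5 * 10.9 = 83984.5 m^3
Step 2 — Cb = 49122.7 / 83984.5 ≈ 0.58490 (5 s.f.)

0.58490


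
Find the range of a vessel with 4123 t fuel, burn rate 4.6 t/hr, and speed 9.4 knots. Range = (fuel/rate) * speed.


Formula: endurance = fuel / rate; range = endurance * speed
Step 1 — endurance = 4123 / 4.6 = 896.3043 hours
Step 2 — range = 896.3043 * 9.4 ≈ 8425.3 nautical miles (5 s.f.)

8425.3 NM


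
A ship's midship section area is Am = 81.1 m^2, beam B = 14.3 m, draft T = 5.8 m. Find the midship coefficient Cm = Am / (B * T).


Formula: Cm = Am / (B * T)
Step 1 — B * T = 14.3 * 5.8 = 82.94 m^2
Step 2 — Cm = 81.1 / 82.94 ≈ 0.97782 (5 s.f.)

0.97782


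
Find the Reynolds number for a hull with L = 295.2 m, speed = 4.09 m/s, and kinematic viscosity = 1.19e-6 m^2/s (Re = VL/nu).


Formula: Re = V * L / nu
Step 1 — V * L = 4.09 * 295.2 = 1207.368 m^2/s
Step 2 — Re = 1207.368 / 1.19e-6 = 1.01e+09

1.01e+09


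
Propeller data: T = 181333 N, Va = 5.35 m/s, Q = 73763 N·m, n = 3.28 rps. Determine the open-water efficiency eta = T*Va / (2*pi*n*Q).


Formula: eta = T * Va / (2 * pi * n * Q)
Step 1 — numerator = T * Va = 181333 * 5.35 = 970131.55
Step 2 — 2 * pi * n = 2 * pi * 3.28 = 20.608848
Step 3 — denominator = 20.608848 * 73763 = 1520170.46
Step 4 — eta = 970131.55 / 1520170.46 ≈ 0.63817 (5 s.f.)

0.63817


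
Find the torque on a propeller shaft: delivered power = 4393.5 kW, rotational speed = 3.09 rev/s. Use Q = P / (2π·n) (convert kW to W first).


Formula: Q = P_W / (2 * pi * n)
Step 1 — P_W = 4393.5 kW * 1000 = 4393500.0 W
Step 2 — 2 * pi * n = 2 * pi * 3.09 = 19.415043
Step 3 — Q = 4393500.0 / 19.415043 ≈ 226290 N·m (5 s.f.)

226290 N·m


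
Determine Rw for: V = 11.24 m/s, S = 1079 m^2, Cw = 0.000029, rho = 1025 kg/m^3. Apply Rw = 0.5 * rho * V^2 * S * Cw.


Formula: Rw = 0.5 * rho * V^2 * S * Cw
Step 1 — V^2 = 11.24^2 = 126.3376
Step 2 — 0.5 * rho * V^2 = 0.5 * 1025 * 126.3376 = 64748.02
Step 3 — Rw = 64748.02 * 1079 * 0.000029 ≈ 2026.0 N (5 s.f.)

2026.0 N


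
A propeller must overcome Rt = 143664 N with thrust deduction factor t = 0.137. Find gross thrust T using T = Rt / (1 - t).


Formula: T = Rt / (1 - t)
Step 1 — (1 - t) = 1 - 0.137 = 0.863
Step 2 — T = 143664 / 0.863 ≈ 166470 N (5 s.f.)

166470 N


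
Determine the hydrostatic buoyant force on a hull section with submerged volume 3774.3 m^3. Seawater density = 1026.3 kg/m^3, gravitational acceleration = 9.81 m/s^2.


Formula: Fb = rho * g * V
Substituting: Fb = 1026.3 * 9.81 * 3774.3
Intermediate: 1026.3 * 9.81 = 10068.003
Result: Fb = 10068.003 * 3774.3 ≈ 38000000 N (5 s.f.)

38000000 N


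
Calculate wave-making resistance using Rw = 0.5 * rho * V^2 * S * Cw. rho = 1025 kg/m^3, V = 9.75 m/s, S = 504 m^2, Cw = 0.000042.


Formula: Rw = 0.5 * rho * V^2 * S * Cw
Step 1 — V^2 = 9.75^2 = 95.0625
Step 2 — 0.5 * rho * V^2 = 0.5 * 1025 * 95.0625 = 48719.53125
Step 3 — Rw = 48719.53125 * 504 * 0.000042 ≈ 1031.3 N (5 s.f.)

1031.3 N


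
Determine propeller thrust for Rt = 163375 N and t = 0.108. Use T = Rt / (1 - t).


Formula: T = Rt / (1 - t)
Step 1 — (1 - t) = 1 - 0.108 = 0.892
Step 2 — T = 163375 / 0.892 ≈ 183160 N (5 s.f.)

183160 N


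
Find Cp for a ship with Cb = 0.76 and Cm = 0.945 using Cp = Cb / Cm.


Formula: Cp = Cb / Cm
Substituting: Cp = 0.76 / 0.945
Result: Cp ≈ 0.80423 (5 s.f.)

0.80423


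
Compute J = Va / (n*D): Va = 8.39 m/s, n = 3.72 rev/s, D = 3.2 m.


Formula: J = Va / (n * D)
Step 1 — n * D = 3.72 * 3.2 = 11.904
Step 2 — J = 8.39 / 11.904 ≈ 0.70481 (5 s.f.)

0.70481


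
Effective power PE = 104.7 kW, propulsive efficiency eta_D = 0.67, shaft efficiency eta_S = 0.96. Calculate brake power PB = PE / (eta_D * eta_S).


Formula: PB = PE / (eta_D * eta_S)
Step 1 — combined efficiency = eta_D * eta_S = 0.67 * 0.96 = 0.6432
Step 2 — PB = 104.7 / 0.6432 ≈ 162.78 kW (5 s.f.)

162.78 kW


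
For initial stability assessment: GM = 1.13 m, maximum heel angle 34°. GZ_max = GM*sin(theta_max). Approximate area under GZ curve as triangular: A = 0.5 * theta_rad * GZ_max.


Formula: GZ_max = GM * sin(theta); Area = 0.5 * theta_rad * GZ_max
Step 1 — GZ_max = 1.13 * sin(34°) = 1.13 * 0.559193 = 0.631888 m
Step 2 — theta_rad = 34 * pi/180 = 0.593412 rad
Step 3 — Area = 0.5 * 0.593412 * 0.631888 ≈ 0.18748 m·rad (5 s.f.)

0.18748 m·rad


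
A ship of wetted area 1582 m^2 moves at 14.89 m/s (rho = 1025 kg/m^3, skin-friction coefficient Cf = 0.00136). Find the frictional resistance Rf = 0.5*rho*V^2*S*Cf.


Formula: Rf = 0.5 * rho * V^2 * S * Cf
Step 1 — V^2 = 14.89^2 = 221.7121
Step 2 — 0.5 * rho * V^2 = 0.5 * 1025 * 221.7121 = 113627.45125
Step 3 — Rf = 113627.45125 * 1582 * 0.00136 ≈ 244470 N (5 s.f.)

244470 N


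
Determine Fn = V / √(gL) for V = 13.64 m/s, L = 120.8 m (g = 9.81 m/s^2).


Formula: Fn = V / sqrt(g * L)
Step 1 — g * L = 9.81 * 120.8 = 1185.048
Step 2 — sqrt(g * L) = sqrt(1185.048) = 34.424526
Step 3 — Fn = 13.64 / 34.424526 ≈ 0.39623 (5 s.f.)

0.39623


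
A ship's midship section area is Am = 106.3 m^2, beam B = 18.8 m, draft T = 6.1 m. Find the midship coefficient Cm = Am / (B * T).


Formula: Cm = Am / (B * T)
Step 1 — B * T = 18.8 * 6.1 = 114.68 m^2
Step 2 — Cm = 106.3 / 114.68 ≈ 0.92693 (5 s.f.)

0.92693


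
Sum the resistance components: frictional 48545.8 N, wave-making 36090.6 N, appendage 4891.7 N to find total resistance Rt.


Formula: Rt = Rf + Rw + Ra
Substituting: Rt = 48545.8 + 36090.6 + 4891.7
Result: Rt = 89528.1 N

89528.1 N


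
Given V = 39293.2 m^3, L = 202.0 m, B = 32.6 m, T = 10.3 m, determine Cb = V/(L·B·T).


Formula: Cb = V / (L * B * T)
Step 1 — L * B * T = 202.0 * 32.6 * 10.3 = 67827.56 m^3
Step 2 — Cb = 39293.2 / 67827.56 ≈ 0.57931 (5 s.f.)

0.57931


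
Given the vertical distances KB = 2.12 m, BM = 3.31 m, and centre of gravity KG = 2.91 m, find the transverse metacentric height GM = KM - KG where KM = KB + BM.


Formula: GM = KB + BM - KG
Step 1 — KM = KB + BM = 2.12 + 3.31 = 5.43 m
Step 2 — GM = KM - KG = 5.43 - 2.91 = 2.52 m

2.52 m


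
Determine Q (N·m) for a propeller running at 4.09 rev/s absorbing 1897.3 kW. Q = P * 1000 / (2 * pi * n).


Formula: Q = P_W / (2 * pi * n)
Step 1 — P_W = 1897.3 kW * 1000 = 1897300.0 W
Step 2 — 2 * pi * n = 2 * pi * 4.09 = 25.698228
Step 3 — Q = 1897300.0 / 25.698228 ≈ 73830 N·m (5 s.f.)

73830 N·m


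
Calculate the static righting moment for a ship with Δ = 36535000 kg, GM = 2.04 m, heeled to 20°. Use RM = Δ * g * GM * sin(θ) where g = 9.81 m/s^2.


Formula: GZ = GM * sin(theta); RM = disp * g * GZ
Step 1 — GZ = 2.04 * sin(20°) = 2.04 * 0.34202 = 0.697721 m
Step 2 — RM = 36535000 * 9.81 * 0.697721 ≈ 250070000 N·m (5 s.f.)

250070000 N·m


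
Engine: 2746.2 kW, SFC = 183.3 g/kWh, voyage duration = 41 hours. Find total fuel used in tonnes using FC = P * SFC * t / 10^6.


Formula: FC (tonnes) = P * SFC * t / 1,000,000
Step 1 — P * SFC * t = 2746.2 * 183.3 * 41 = 20638516.86 g
Step 2 — FC (tonnes) = 20638516.86 / 1,000,000 ≈ 20.639 tonnes (5 s.f.)

20.639 tonnes


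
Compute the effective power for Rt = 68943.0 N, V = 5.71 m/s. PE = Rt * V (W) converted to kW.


Formula: PE = Rt * V / 1000 (kW)
Step 1 — PE (W) = 68943.0 * 5.71 = 393664.53 W
Step 2 — PE (kW) = 393664.53 / 1000 ≈ 393.66 kW (5 s.f.)

393.66 kW


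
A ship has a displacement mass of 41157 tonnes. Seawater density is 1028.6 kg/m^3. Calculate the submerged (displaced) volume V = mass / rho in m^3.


Formula: V = mass / rho
Step 1 — convert tonnes to kg: 41157 t * 1000 = 41157000 kg
Step 2 — V = 41157000 / 1028.6 ≈ 40013 m^3 (5 s.f.)

40013 m^3


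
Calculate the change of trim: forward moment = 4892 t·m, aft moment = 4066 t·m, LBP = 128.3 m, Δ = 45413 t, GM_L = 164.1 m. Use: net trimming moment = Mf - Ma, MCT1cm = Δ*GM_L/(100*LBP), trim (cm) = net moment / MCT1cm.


Formula: net trimming moment = Mf - Ma; MCT1cm = Δ*GM_L/(100*LBP); trim = net moment / MCT1cm
Step 1 — net trimming moment = 4892 - 4066 = 826 t·m
Step 2 — MCT1cm = 45413 * 164.1 / (100 * 128.3) = 580.8475 t·m/cm
Step 3 — trim = 826 / 580.8475 ≈ 1.4221 cm (5 s.f.)

1.4221 cm


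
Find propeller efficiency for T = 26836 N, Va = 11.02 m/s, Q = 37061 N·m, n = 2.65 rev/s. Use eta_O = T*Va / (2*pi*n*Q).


Formula: eta = T * Va / (2 * pi * n * Q)
Step 1 — numerator = T * Va = 26836 * 11.02 = 295732.72
Step 2 — 2 * pi * n = 2 * pi * 2.65 = 16.650441
Step 3 — denominator = 16.650441 * 37061 = 617081.99
Step 4 — eta = 295732.72 / 617081.99 ≈ 0.47924 (5 s.f.)

0.47924


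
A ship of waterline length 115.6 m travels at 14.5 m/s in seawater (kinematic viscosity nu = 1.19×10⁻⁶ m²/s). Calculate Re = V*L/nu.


Formula: Re = V * L / nu
Step 1 — V * L = 14.5 * 115.6 = 1676.2 m^2/s
Step 2 — Re = 1676.2 / 1.19e-6 = 1.41e+09

1.41e+09


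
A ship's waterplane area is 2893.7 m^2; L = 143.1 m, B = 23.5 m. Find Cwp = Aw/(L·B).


Formula: Cwp = Aw / (L * B)
Step 1 — L * B = 143.1 * 23.5 = 3362.85 m^2
Step 2 — Cwp = 2893.7 / 3362.85 ≈ 0.86049 (5 s.f.)

0.86049


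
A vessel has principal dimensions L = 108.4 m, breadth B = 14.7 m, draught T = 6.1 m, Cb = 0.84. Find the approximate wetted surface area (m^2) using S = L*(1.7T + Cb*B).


Formula: S = 1.7*L*T + V/T with V = Cb*L*B*T, i.e. S = L * (1.7*T + Cb*B)
Step 1 — 1.7*T = 1.7 * 6.1 = 10.37 m
Step 2 — Cb*B = 0.84 * 14.7 = 12.348 m
Step 3 — 1.7*T + Cb*B = 10.37 + 12.348 = 22.718 m
Step 4 — S = 108.4 * 22.718 ≈ 2462.6 m^2 (5 s.f.)

2462.6 m^2


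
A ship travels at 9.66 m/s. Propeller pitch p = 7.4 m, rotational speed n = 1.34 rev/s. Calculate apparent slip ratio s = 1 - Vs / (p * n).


Formula: s = 1 - Vs / (p * n)
Step 1 — p * n = 7.4 * 1.34 = 9.916
Step 2 — Vs / (p*n) = 9.66 / 9.916 = 0.974183 (6 d.p.)
Step 3 — s = 1 - 0.974183 = 0.025817

0.025817


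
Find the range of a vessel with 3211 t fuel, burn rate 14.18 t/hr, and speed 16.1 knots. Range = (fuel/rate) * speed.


Formula: endurance = fuel / rate; range = endurance * speed
Step 1 — endurance = 3211 / 14.18 = 226.4457 hours
Step 2 — range = 226.4457 * 16.1 ≈ 3645.8 nautical miles (5 s.f.)

3645.8 NM


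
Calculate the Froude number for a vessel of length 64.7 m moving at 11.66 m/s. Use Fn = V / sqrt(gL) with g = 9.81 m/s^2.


Formula: Fn = V / sqrt(g * L)
Step 1 — g * L = 9.81 * 64.7 = 634.707
Step 2 — sqrt(g * L) = sqrt(634.707) = 25.193392
Step 3 — Fn = 11.66 / 25.193392 ≈ 0.46282 (5 s.f.)

0.46282


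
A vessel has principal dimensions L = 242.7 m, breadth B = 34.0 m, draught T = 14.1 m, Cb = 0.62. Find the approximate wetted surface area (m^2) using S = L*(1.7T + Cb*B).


Formula: S = 1.7*L*T + V/T with V = Cb*L*B*T, i.e. S = L * (1.7*T + Cb*B)
Step 1 — 1.7*T = 1.7 * 14.1 = 23.97 m
Step 2 — Cb*B = 0.62 * 34.0 = 21.08 m
Step 3 — 1.7*T + Cb*B = 23.97 + 21.08 = 45.05 m
Step 4 — S = 242.7 * 45.05 ≈ 10934 m^2 (5 s.f.)

10934 m^2


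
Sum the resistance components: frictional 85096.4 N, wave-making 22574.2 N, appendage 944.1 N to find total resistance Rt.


Formula: Rt = Rf + Rw + Ra
Substituting: Rt = 85096.4 + 22574.2 + 944.1
Result: Rt = 108614.7 N

108614.7 N


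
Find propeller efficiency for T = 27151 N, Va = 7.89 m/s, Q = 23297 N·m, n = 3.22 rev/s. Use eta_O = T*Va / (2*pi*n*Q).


Formula: eta = T * Va / (2 * pi * n * Q)
Step 1 — numerator = T * Va = 27151 * 7.89 = 214221.39
Step 2 — 2 * pi * n = 2 * pi * 3.22 = 20.231857
Step 3 — denominator = 20.231857 * 23297 = 471341.57
Step 4 — eta = 214221.39 / 471341.57 ≈ 0.45449 (5 s.f.)

0.45449


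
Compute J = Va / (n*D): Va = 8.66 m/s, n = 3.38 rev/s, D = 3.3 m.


Formula: J = Va / (n * D)
Step 1 — n * D = 3.38 * 3.3 = 11.154
Step 2 — J = 8.66 / 11.154 ≈ 0.77640 (5 s.f.)

0.77640


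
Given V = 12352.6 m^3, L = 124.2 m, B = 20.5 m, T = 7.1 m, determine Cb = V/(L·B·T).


Formula: Cb = V / (L * B * T)
Step 1 — L * B * T = 124.2 * 20.5 * 7.1 = 18077.31 m^3
Step 2 — Cb = 12352.6 / 18077.31 ≈ 0.68332 (5 s.f.)

0.68332


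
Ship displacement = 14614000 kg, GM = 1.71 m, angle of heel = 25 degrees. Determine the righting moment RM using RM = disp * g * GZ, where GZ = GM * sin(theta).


Formula: GZ = GM * sin(theta); RM = disp * g * GZ
Step 1 — GZ = 1.71 * sin(25°) = 1.71 * 0.422618 = 0.722677 m
Step 2 — RM = 14614000 * 9.81 * 0.722677 ≈ 103610000 N·m (5 s.f.)

103610000 N·m


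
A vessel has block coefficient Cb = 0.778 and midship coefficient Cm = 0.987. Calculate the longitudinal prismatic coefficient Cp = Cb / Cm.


Formula: Cp = Cb / Cm
Substituting: Cp = 0.778 / 0.987
Result: Cp ≈ 0.78825 (5 s.f.)

0.78825


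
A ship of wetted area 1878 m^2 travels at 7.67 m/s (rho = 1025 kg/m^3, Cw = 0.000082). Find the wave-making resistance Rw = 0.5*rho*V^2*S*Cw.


Formula: Rw = 0.5 * rho * V^2 * S * Cw
Step 1 — V^2 = 7.67^2 = 58.8289
Step 2 — 0.5 * rho * V^2 = 0.5 * 1025 * 58.8289 = 30149.81125
Step 3 — Rw = 30149.81125 * 1878 * 0.000082 ≈ 4643.0 N (5 s.f.)

4643.0 N


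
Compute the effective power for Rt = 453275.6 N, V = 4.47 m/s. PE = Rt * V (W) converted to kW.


Formula: PE = Rt * V / 1000 (kW)
Step 1 — PE (W) = 453275.6 * 4.47 = 2026141.932 W
Step 2 — PE (kW) = 2026141.932 / 1000 ≈ 2026.1 kW (5 s.f.)

2026.1 kW


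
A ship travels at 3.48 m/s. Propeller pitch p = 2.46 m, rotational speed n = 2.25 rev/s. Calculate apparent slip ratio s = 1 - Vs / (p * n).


Formula: s = 1 - Vs / (p * n)
Step 1 — p * n = 2.46 * 2.25 = 5.535
Step 2 — Vs / (p*n) = 3.48 / 5.535 = 0.628726 (6 d.p.)
Step 3 — s = 1 - 0.628726 = 0.371274

0.371274


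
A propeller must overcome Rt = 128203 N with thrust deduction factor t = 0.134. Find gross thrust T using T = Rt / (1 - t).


Formula: T = Rt / (1 - t)
Step 1 — (1 - t) = 1 - 0.134 = 0.866
Step 2 — T = 128203 / 0.866 ≈ 148040 N (5 s.f.)

148040 N


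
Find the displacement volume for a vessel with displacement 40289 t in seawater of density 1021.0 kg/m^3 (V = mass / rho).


Formula: V = mass / rho
Step 1 — convert tonnes to kg: 40289 t * 1000 = 40289000 kg
Step 2 — V = 40289000 / 1021.0 ≈ 39460 m^3 (5 s.f.)

39460 m^3


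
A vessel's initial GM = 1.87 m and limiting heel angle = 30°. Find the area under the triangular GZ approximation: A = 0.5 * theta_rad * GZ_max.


Formula: GZ_max = GM * sin(theta); Area = 0.5 * theta_rad * GZ_max
Step 1 — GZ_max = 1.87 * sin(30°) = 1.87 * 0.5 = 0.935 m
Step 2 — theta_rad = 30 * pi/180 = 0.523599 rad
Step 3 — Area = 0.5 * 0.523599 * 0.935 ≈ 0.24478 m·rad (5 s.f.)

0.24478 m·rad


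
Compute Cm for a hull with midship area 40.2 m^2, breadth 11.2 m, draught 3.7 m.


Formula: Cm = Am / (B * T)
Step 1 — B * T = 11.2 * 3.7 = 41.44 m^2
Step 2 — Cm = 40.2 / 41.44 ≈ 0.97008 (5 s.f.)

0.97008


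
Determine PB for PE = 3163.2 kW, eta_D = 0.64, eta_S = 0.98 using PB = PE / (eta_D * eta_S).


Formula: PB = PE / (eta_D * eta_S)
Step 1 — combined efficiency = eta_D * eta_S = 0.64 * 0.98 = 0.6272
Step 2 — PB = 3163.2 / 0.6272 ≈ 5043.4 kW (5 s.f.)

5043.4 kW


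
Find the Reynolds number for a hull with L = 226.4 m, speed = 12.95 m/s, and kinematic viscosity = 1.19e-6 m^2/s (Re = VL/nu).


Formula: Re = V * L / nu
Step 1 — V * L = 12.95 * 226.4 = 2931.88 m^2/s
Step 2 — Re = 2931.88 / 1.19e-6 = 2.46e+09

2.46e+09


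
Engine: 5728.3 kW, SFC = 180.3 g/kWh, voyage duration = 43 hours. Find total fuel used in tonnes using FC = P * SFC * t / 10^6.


Formula: FC (tonnes) = P * SFC * t / 1,000,000
Step 1 — P * SFC * t = 5728.3 * 180.3 * 43 = 44410937.07 g
Step 2 — FC (tonnes) = 44410937.07 / 1,000,000 ≈ 44.411 tonnes (5 s.f.)

44.411 tonnes


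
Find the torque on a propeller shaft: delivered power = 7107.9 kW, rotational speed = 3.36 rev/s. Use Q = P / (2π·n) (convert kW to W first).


Formula: Q = P_W / (2 * pi * n)
Step 1 — P_W = 7107.9 kW * 1000 = 7107900.0 W
Step 2 — 2 * pi * n = 2 * pi * 3.36 = 21.111503
Step 3 — Q = 7107900.0 / 21.111503 ≈ 336680 N·m (5 s.f.)

336680 N·m


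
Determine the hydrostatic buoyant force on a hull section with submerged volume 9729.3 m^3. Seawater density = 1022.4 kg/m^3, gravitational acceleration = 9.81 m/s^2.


Formula: Fb = rho * g * V
Substituting: Fb = 1022.4 * 9.81 * 9729.3
Intermediate: 1022.4 * 9.81 = 10029.744
Result: Fb = 10029.744 * 9729.3 ≈ 97582000 N (5 s.f.)

97582000 N


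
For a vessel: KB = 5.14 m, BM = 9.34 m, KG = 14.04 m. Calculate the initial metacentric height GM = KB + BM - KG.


Formula: GM = KB + BM - KG
Step 1 — KM = KB + BM = 5.14 + 9.34 = 14.48 m
Step 2 — GM = KM - KG = 14.48 - 14.04 = 0.44 m

0.44 m


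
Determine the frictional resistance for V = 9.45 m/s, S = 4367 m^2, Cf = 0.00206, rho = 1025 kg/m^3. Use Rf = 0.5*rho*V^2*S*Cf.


Formula: Rf = 0.5 * rho * V^2 * S * Cf
Step 1 — V^2 = 9.45^2 = 89.3025
Step 2 — 0.5 * rho * V^2 = 0.5 * 1025 * 89.3025 = 45767.53125
Step 3 — Rf = 45767.53125 * 4367 * 0.00206 ≈ 411730 N (5 s.f.)

411730 N


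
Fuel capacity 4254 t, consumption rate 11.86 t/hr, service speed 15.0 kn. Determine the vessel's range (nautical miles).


Formula: endurance = fuel / rate; range = endurance * speed
Step 1 — endurance = 4254 / 11.86 = 358.6847 hours
Step 2 — range = 358.6847 * 15.0 ≈ 5380.3 nautical miles (5 s.f.)

5380.3 NM


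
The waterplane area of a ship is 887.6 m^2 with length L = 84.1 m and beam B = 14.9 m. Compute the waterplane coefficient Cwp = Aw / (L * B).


Formula: Cwp = Aw / (L * B)
Step 1 — L * B = 84.1 * 14.9 = 1253.09 m^2
Step 2 — Cwp = 887.6 / 1253.09 ≈ 0.70833 (5 s.f.)

0.70833


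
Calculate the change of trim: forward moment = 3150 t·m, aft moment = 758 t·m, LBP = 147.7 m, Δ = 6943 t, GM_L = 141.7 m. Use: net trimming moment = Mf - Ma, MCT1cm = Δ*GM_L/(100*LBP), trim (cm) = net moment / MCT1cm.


Formula: net trimming moment = Mf - Ma; MCT1cm = Δ*GM_L/(100*LBP); trim = net moment / MCT1cm
Step 1 — net trimming moment = 3150 - 758 = 2392 t·m
Step 2 — MCT1cm = 6943 * 141.7 / (100 * 147.7) = 66.6096 t·m/cm
Step 3 — trim = 2392 / 66.6096 ≈ 35.911 cm (5 s.f.)

35.911 cm


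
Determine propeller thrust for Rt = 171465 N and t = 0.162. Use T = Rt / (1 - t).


Formula: T = Rt / (1 - t)
Step 1 — (1 - t) = 1 - 0.162 = 0.838
Step 2 — T = 171465 / 0.838 ≈ 204610 N (5 s.f.)

204610 N


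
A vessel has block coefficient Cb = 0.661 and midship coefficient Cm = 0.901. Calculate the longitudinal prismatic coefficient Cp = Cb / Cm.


Formula: Cp = Cb / Cm
Substituting: Cp = 0.661 / 0.901
Result: Cp ≈ 0.73363 (5 s.f.)

0.73363


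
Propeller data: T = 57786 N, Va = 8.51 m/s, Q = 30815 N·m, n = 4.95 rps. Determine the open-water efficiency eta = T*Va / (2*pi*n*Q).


Formula: eta = T * Va / (2 * pi * n * Q)
Step 1 — numerator = T * Va = 57786 * 8.51 = 491758.86
Step 2 — 2 * pi * n = 2 * pi * 4.95 = 31.101767
Step 3 — denominator = 31.101767 * 30815 = 958400.95
Step 4 — eta = 491758.86 / 958400.95 ≈ 0.51310 (5 s.f.)

0.51310
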